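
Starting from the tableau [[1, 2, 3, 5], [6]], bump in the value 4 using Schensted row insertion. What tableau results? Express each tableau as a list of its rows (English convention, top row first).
In row 1, 4 replaces 5 (the leftmost entry greater than 4); 5 is bumped to row 2. In row 2, 5 replaces 6 (the leftmost entry greater than 5); 6 is bumped to row 3. 6 starts a new row 3. The new tableau is [[1, 2, 3, 4], [5], [6]].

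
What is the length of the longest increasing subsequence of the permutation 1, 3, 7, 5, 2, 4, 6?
4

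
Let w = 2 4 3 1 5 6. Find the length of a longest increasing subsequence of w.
4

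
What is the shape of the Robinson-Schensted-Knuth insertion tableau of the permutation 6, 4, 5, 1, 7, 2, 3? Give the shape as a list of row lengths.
Row-insert each entry into an empty tableau.

After inserting 6: P = [[6]].
After inserting 4: P = [[4], [6]].
After inserting 5: P = [[4, 5], [6]].
After inserting 1: P = [[1, 5], [4], [6]].
After inserting 7: P = [[1, 5, 7], [4], [6]].
After inserting 2: P = [[1, 2, 7], [4, 5], [6]].
After inserting 3: P = [[1, 2, 3], [4, 5, 7], [6]].

The final insertion tableau P = [[1, 2, 3], [4, 5, 7], [6]] has shape [3, 3, 1].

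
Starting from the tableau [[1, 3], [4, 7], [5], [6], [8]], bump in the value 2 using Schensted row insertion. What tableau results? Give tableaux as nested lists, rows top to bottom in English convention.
[[1, 2], [3, 7], [4], [5], [6], [8]]

In row 1, 2 replaces 3 (the leftmost entry greater than 2); 3 is bumped to row 2. In row 2, 3 replaces 4 (the leftmost entry greater than 3); 4 is bumped to row 3. In row 3, 4 replaces 5 (the leftmost entry greater than 4); 5 is bumped to row 4. In row 4, 5 replaces 6 (the leftmost entry greater than 5); 6 is bumped to row 5. In row 5, 6 replaces 8 (the leftmost entry greater than 6); 8 is bumped to row 6. 8 starts a new row 6. The new tableau is [[1, 2], [3, 7], [4], [5], [6], [8]].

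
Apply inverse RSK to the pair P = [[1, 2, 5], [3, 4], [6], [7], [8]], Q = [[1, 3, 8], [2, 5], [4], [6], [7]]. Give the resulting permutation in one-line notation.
8 3 7 1 6 4 2 5

Reverse the RSK construction: for i from n down to 1, find the cell of Q containing i, remove the entry at that cell from P, and reverse-bump it up through P; the value ejected from row 1 is w(i).

Step i=8: Q has 8 at row 1, column 3; remove that cell from P, ejecting 5. So w(8) = 5. P is now [[1, 2], [3, 4], [6], [7], [8]].
Step i=7: Q has 7 at row 5, column 1; remove 8 from row 5 of P and reverse-bump: 8 enters row 4 and ejects 7; 7 enters row 3 and ejects 6; 6 enters row 2 and ejects 4; 4 enters row 1 and ejects 2. So w(7) = 2. P is now [[1, 4], [3, 6], [7], [8]].
Step i=6: Q has 6 at row 4, column 1; remove 8 from row 4 of P and reverse-bump: 8 enters row 3 and ejects 7; 7 enters row 2 and ejects 6; 6 enters row 1 and ejects 4. So w(6) = 4. P is now [[1, 6], [3, 7], [8]].
Step i=5: Q has 5 at row 2, column 2; remove 7 from row 2 of P and reverse-bump: 7 enters row 1 and ejects 6. So w(5) = 6. P is now [[1, 7], [3], [8]].
Step i=4: Q has 4 at row 3, column 1; remove 8 from row 3 of P and reverse-bump: 8 enters row 2 and ejects 3; 3 enters row 1 and ejects 1. So w(4) = 1. P is now [[3, 7], [8]].
Step i=3: Q has 3 at row 1, column 2; remove that cell from P, ejecting 7. So w(3) = 7. P is now [[3], [8]].
Step i=2: Q has 2 at row 2, column 1; remove 8 from row 2 of P and reverse-bump: 8 enters row 1 and ejects 3. So w(2) = 3. P is now [[8]].
Step i=1: Q has 1 at row 1, column 1; remove that cell from P, ejecting 8. So w(1) = 8. P is now [].

So w = 8 3 7 1 6 4 2 5.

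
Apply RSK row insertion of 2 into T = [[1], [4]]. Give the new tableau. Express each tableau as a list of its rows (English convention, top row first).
[[1, 2], [4]]

2 is larger than every entry of row 1, so it is appended to row 1. The new tableau is [[1, 2], [4]].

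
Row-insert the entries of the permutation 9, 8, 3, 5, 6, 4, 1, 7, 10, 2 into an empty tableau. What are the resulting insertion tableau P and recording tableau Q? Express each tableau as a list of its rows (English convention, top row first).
Insert each entry of the permutation into P by Schensted row insertion, recording in Q the position of each new cell.

Insert 9: appended to row 1. P = [[9]].
Insert 8: 8 bumps 9 from row 1; 9 starts row 2. P = [[8], [9]].
Insert 3: 3 bumps 8 from row 1; 8 bumps 9 from row 2; 9 starts row 3. P = [[3], [8], [9]].
Insert 5: appended to row 1. P = [[3, 5], [8], [9]].
Insert 6: appended to row 1. P = [[3, 5, 6], [8], [9]].
Insert 4: 4 bumps 5 from row 1; 5 bumps 8 from row 2; 8 bumps 9 from row 3; 9 starts row 4. P = [[3, 4, 6], [5], [8], [9]].
Insert 1: 1 bumps 3 from row 1; 3 bumps 5 from row 2; 5 bumps 8 from row 3; 8 bumps 9 from row 4; 9 starts row 5. P = [[1, 4, 6], [3], [5], [8], [9]].
Insert 7: appended to row 1. P = [[1, 4, 6, 7], [3], [5], [8], [9]].
Insert 10: appended to row 1. P = [[1, 4, 6, 7, 10], [3], [5], [8], [9]].
Insert 2: 2 bumps 4 from row 1; 4 appends to row 2. P = [[1, 2, 6, 7, 10], [3, 4], [5], [8], [9]].

So P = [[1, 2, 6, 7, 10], [3, 4], [5], [8], [9]], Q = [[1, 4, 5, 8, 9], [2, 10], [3], [6], [7]].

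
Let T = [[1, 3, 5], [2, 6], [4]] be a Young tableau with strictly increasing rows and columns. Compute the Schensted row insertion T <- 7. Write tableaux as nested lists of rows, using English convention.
7 is larger than every entry of row 1, so it is appended to row 1. The new tableau is [[1, 3, 5, 7], [2, 6], [4]].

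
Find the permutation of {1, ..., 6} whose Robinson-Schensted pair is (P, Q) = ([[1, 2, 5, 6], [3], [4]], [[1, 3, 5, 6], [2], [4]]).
4 1 3 2 5 6

Reverse the RSK construction: for i from n down to 1, find the cell of Q containing i, remove the entry at that cell from P, and reverse-bump it up through P; the value ejected from row 1 is w(i).

Step i=6: Q has 6 at row 1, column 4; remove that cell from P, ejecting 6. So w(6) = 6. P is now [[1, 2, 5], [3], [4]].
Step i=5: Q has 5 at row 1, column 3; remove that cell from P, ejecting 5. So w(5) = 5. P is now [[1, 2], [3], [4]].
Step i=4: Q has 4 at row 3, column 1; remove 4 from row 3 of P and reverse-bump: 4 enters row 2 and ejects 3; 3 enters row 1 and ejects 2. So w(4) = 2. P is now [[1, 3], [4]].
Step i=3: Q has 3 at row 1, column 2; remove that cell from P, ejecting 3. So w(3) = 3. P is now [[1], [4]].
Step i=2: Q has 2 at row 2, column 1; remove 4 from row 2 of P and reverse-bump: 4 enters row 1 and ejects 1. So w(2) = 1. P is now [[4]].
Step i=1: Q has 1 at row 1, column 1; remove that cell from P, ejecting 4. So w(1) = 4. P is now [].

So w = 4 1 3 2 5 6.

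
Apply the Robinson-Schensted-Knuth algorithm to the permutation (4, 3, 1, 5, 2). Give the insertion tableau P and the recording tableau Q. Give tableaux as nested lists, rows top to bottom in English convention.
Insert each entry of the permutation into P by Schensted row insertion, recording in Q the position of each new cell.

Insert 4: appended to row 1. P = [[4]], Q = [[1]].
Insert 3: 3 bumps 4 from row 1; 4 starts row 2. P = [[3], [4]], Q = [[1], [2]].
Insert 1: 1 bumps 3 from row 1; 3 bumps 4 from row 2; 4 starts row 3. P = [[1], [3], [4]], Q = [[1], [2], [3]].
Insert 5: appended to row 1. P = [[1, 5], [3], [4]], Q = [[1, 4], [2], [3]].
Insert 2: 2 bumps 5 from row 1; 5 appends to row 2. P = [[1, 2], [3, 5], [4]], Q = [[1, 4], [2, 5], [3]].

So P = [[1, 2], [3, 5], [4]], Q = [[1, 4], [2, 5], [3]].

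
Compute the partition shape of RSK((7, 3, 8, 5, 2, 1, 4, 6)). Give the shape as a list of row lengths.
[3, 2, 2, 1]

RSK row insertion gives P = [[1, 4, 6], [2, 5], [3, 8], [7]], which has shape [3, 2, 2, 1].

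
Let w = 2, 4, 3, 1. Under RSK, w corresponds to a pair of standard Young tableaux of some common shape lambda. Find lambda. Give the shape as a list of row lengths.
Row-insert each entry into an empty tableau.

After inserting 2: P = [[2]].
After inserting 4: P = [[2, 4]].
After inserting 3: P = [[2, 3], [4]].
After inserting 1: P = [[1, 3], [2], [4]].

The final insertion tableau P = [[1, 3], [2], [4]] has shape [2, 1, 1].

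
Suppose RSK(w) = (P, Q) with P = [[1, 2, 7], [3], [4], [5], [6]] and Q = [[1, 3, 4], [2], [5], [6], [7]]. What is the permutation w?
Reverse the RSK construction: for i from n down to 1, find the cell of Q containing i, remove the entry at that cell from P, and reverse-bump it up through P; the value ejected from row 1 is w(i).

Step i=7: Q has 7 at row 5, column 1; remove 6 from row 5 of P and reverse-bump: 6 enters row 4 and ejects 5; 5 enters row 3 and ejects 4; 4 enters row 2 and ejects 3; 3 enters row 1 and ejects 2. So w(7) = 2. P is now [[1, 3, 7], [4], [5], [6]].
Step i=6: Q has 6 at row 4, column 1; remove 6 from row 4 of P and reverse-bump: 6 enters row 3 and ejects 5; 5 enters row 2 and ejects 4; 4 enters row 1 and ejects 3. So w(6) = 3. P is now [[1, 4, 7], [5], [6]].
Step i=5: Q has 5 at row 3, column 1; remove 6 from row 3 of P and reverse-bump: 6 enters row 2 and ejects 5; 5 enters row 1 and ejects 4. So w(5) = 4. P is now [[1, 5, 7], [6]].
Step i=4: Q has 4 at row 1, column 3; remove that cell from P, ejecting 7. So w(4) = 7. P is now [[1, 5], [6]].
Step i=3: Q has 3 at row 1, column 2; remove that cell from P, ejecting 5. So w(3) = 5. P is now [[1], [6]].
Step i=2: Q has 2 at row 2, column 1; remove 6 from row 2 of P and reverse-bump: 6 enters row 1 and ejects 1. So w(2) = 1. P is now [[6]].
Step i=1: Q has 1 at row 1, column 1; remove that cell from P, ejecting 6. So w(1) = 6. P is now [].

So w = 6 1 5 7 4 3 2.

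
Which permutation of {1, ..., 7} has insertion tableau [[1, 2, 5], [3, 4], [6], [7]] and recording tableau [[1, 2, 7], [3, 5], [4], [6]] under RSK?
Reverse the RSK construction: for i from n down to 1, find the cell of Q containing i, remove the entry at that cell from P, and reverse-bump it up through P; the value ejected from row 1 is w(i).

Step i=7: Q has 7 at row 1, column 3; remove that cell from P, ejecting 5. So w(7) = 5. P is now [[1, 2], [3, 4], [6], [7]].
Step i=6: Q has 6 at row 4, column 1; remove 7 from row 4 of P and reverse-bump: 7 enters row 3 and ejects 6; 6 enters row 2 and ejects 4; 4 enters row 1 and ejects 2. So w(6) = 2. P is now [[1, 4], [3, 6], [7]].
Step i=5: Q has 5 at row 2, column 2; remove 6 from row 2 of P and reverse-bump: 6 enters row 1 and ejects 4. So w(5) = 4. P is now [[1, 6], [3], [7]].
Step i=4: Q has 4 at row 3, column 1; remove 7 from row 3 of P and reverse-bump: 7 enters row 2 and ejects 3; 3 enters row 1 and ejects 1. So w(4) = 1. P is now [[3, 6], [7]].
Step i=3: Q has 3 at row 2, column 1; remove 7 from row 2 of P and reverse-bump: 7 enters row 1 and ejects 6. So w(3) = 6. P is now [[3, 7]].
Step i=2: Q has 2 at row 1, column 2; remove that cell from P, ejecting 7. So w(2) = 7. P is now [[3]].
Step i=1: Q has 1 at row 1, column 1; remove that cell from P, ejecting 3. So w(1) = 3. P is now [].

So w = 3 7 6 1 4 2 5.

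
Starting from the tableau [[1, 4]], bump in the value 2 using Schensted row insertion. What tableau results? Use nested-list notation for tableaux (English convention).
[[1, 2], [4]]

In row 1, 2 replaces 4 (the leftmost entry greater than 2); 4 is bumped to row 2. 4 starts a new row 2. The new tableau is [[1, 2], [4]].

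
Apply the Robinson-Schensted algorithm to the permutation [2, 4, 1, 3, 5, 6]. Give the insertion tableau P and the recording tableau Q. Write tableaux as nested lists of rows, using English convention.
Insert each entry of the permutation into P by Schensted row insertion, recording in Q the position of each new cell.

Insert 2: appended to row 1. P = [[2]].
Insert 4: appended to row 1. P = [[2, 4]].
Insert 1: 1 bumps 2 from row 1; 2 starts row 2. P = [[1, 4], [2]].
Insert 3: 3 bumps 4 from row 1; 4 appends to row 2. P = [[1, 3], [2, 4]].
Insert 5: appended to row 1. P = [[1, 3, 5], [2, 4]].
Insert 6: appended to row 1. P = [[1, 3, 5, 6], [2, 4]].

So P = [[1, 3, 5, 6], [2, 4]], Q = [[1, 2, 5, 6], [3, 4]].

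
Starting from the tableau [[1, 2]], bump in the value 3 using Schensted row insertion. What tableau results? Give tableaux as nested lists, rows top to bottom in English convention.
3 is larger than every entry of row 1, so it is appended to row 1. The new tableau is [[1, 2, 3]].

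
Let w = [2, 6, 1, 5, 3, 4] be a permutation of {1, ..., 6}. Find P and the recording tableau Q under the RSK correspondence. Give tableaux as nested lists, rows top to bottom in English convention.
Insert each entry of the permutation into P by Schensted row insertion, recording in Q the position of each new cell.

After inserting 2: P = [[2]].
After inserting 6: P = [[2, 6]].
After inserting 1: P = [[1, 6], [2]].
After inserting 5: P = [[1, 5], [2, 6]].
After inserting 3: P = [[1, 3], [2, 5], [6]].
After inserting 4: P = [[1, 3, 4], [2, 5], [6]].

So P = [[1, 3, 4], [2, 5], [6]], Q = [[1, 2, 6], [3, 4], [5]].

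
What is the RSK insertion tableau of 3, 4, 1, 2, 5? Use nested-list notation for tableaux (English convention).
P = [[1, 2, 5], [3, 4]]

Insert 3: appended to row 1. P = [[3]].
Insert 4: appended to row 1. P = [[3, 4]].
Insert 1: 1 bumps 3 from row 1; 3 starts row 2. P = [[1, 4], [3]].
Insert 2: 2 bumps 4 from row 1; 4 appends to row 2. P = [[1, 2], [3, 4]].
Insert 5: appended to row 1. P = [[1, 2, 5], [3, 4]].

So P = [[1, 2, 5], [3, 4]].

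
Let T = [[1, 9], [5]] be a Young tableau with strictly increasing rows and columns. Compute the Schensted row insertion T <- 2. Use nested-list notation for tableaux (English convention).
In row 1, 2 replaces 9 (the leftmost entry greater than 2); 9 is bumped to row 2. 9 is appended to row 2. The new tableau is [[1, 2], [5, 9]].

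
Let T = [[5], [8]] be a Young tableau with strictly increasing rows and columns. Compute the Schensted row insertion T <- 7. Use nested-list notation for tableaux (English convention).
7 is larger than every entry of row 1, so it is appended to row 1. The new tableau is [[5, 7], [8]].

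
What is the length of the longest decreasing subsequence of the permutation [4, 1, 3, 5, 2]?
3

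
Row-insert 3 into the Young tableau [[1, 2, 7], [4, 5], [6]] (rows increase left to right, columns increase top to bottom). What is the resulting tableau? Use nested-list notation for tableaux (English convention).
[[1, 2, 3], [4, 5, 7], [6]]

In row 1, 3 replaces 7 (the leftmost entry greater than 3); 7 is bumped to row 2. 7 is appended to row 2. The new tableau is [[1, 2, 3], [4, 5, 7], [6]].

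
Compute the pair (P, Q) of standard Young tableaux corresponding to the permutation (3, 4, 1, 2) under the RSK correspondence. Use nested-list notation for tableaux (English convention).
P = [[1, 2], [3, 4]], Q = [[1, 2], [3, 4]]

Insert each entry of the permutation into P by Schensted row insertion, recording in Q the position of each new cell.

Insert 3: appended to row 1. P = [[3]], Q = [[1]].
Insert 4: appended to row 1. P = [[3, 4]], Q = [[1, 2]].
Insert 1: 1 bumps 3 from row 1; 3 starts row 2. P = [[1, 4], [3]], Q = [[1, 2], [3]].
Insert 2: 2 bumps 4 from row 1; 4 appends to row 2. P = [[1, 2], [3, 4]], Q = [[1, 2], [3, 4]].

So P = [[1, 2], [3, 4]], Q = [[1, 2], [3, 4]].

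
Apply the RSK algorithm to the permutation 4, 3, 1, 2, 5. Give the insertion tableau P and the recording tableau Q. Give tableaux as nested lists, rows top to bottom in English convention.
Insert each entry of the permutation into P by Schensted row insertion, recording in Q the position of each new cell.

Insert 4: appended to row 1. P = [[4]], Q = [[1]].
Insert 3: 3 bumps 4 from row 1; 4 starts row 2. P = [[3], [4]], Q = [[1], [2]].
Insert 1: 1 bumps 3 from row 1; 3 bumps 4 from row 2; 4 starts row 3. P = [[1], [3], [4]], Q = [[1], [2], [3]].
Insert 2: appended to row 1. P = [[1, 2], [3], [4]], Q = [[1, 4], [2], [3]].
Insert 5: appended to row 1. P = [[1, 2, 5], [3], [4]], Q = [[1, 4, 5], [2], [3]].

So P = [[1, 2, 5], [3], [4]], Q = [[1, 4, 5], [2], [3]].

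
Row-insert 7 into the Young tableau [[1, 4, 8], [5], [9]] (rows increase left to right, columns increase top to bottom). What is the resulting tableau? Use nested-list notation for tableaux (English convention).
In row 1, 7 replaces 8 (the leftmost entry greater than 7); 8 is bumped to row 2. 8 is appended to row 2. The new tableau is [[1, 4, 7], [5, 8], [9]].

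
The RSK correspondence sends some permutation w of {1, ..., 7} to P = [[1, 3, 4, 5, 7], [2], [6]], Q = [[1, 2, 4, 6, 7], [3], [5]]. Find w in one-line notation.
Reverse the RSK construction: for i from n down to 1, find the cell of Q containing i, remove the entry at that cell from P, and reverse-bump it up through P; the value ejected from row 1 is w(i).

Step i=7: Q has 7 at row 1, column 5; remove that cell from P, ejecting 7. So w(7) = 7. P is now [[1, 3, 4, 5], [2], [6]].
Step i=6: Q has 6 at row 1, column 4; remove that cell from P, ejecting 5. So w(6) = 5. P is now [[1, 3, 4], [2], [6]].
Step i=5: Q has 5 at row 3, column 1; remove 6 from row 3 of P and reverse-bump: 6 enters row 2 and ejects 2; 2 enters row 1 and ejects 1. So w(5) = 1. P is now [[2, 3, 4], [6]].
Step i=4: Q has 4 at row 1, column 3; remove that cell from P, ejecting 4. So w(4) = 4. P is now [[2, 3], [6]].
Step i=3: Q has 3 at row 2, column 1; remove 6 from row 2 of P and reverse-bump: 6 enters row 1 and ejects 3. So w(3) = 3. P is now [[2, 6]].
Step i=2: Q has 2 at row 1, column 2; remove that cell from P, ejecting 6. So w(2) = 6. P is now [[2]].
Step i=1: Q has 1 at row 1, column 1; remove that cell from P, ejecting 2. So w(1) = 2. P is now [].

So w = 2 6 3 4 1 5 7.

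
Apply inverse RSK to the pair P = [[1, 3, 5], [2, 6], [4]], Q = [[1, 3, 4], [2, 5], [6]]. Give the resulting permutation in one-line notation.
4 2 3 6 5 1

Reverse the RSK construction: for i from n down to 1, find the cell of Q containing i, remove the entry at that cell from P, and reverse-bump it up through P; the value ejected from row 1 is w(i).

Step i=6: Q has 6 at row 3, column 1; remove 4 from row 3 of P and reverse-bump: 4 enters row 2 and ejects 2; 2 enters row 1 and ejects 1. So w(6) = 1. P is now [[2, 3, 5], [4, 6]].
Step i=5: Q has 5 at row 2, column 2; remove 6 from row 2 of P and reverse-bump: 6 enters row 1 and ejects 5. So w(5) = 5. P is now [[2, 3, 6], [4]].
Step i=4: Q has 4 at row 1, column 3; remove that cell from P, ejecting 6. So w(4) = 6. P is now [[2, 3], [4]].
Step i=3: Q has 3 at row 1, column 2; remove that cell from P, ejecting 3. So w(3) = 3. P is now [[2], [4]].
Step i=2: Q has 2 at row 2, column 1; remove 4 from row 2 of P and reverse-bump: 4 enters row 1 and ejects 2. So w(2) = 2. P is now [[4]].
Step i=1: Q has 1 at row 1, column 1; remove that cell from P, ejecting 4. So w(1) = 4. P is now [].

So w = 4 2 3 6 5 1.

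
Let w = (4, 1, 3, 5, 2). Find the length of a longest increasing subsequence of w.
3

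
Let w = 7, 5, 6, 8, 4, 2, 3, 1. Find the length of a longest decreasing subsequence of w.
5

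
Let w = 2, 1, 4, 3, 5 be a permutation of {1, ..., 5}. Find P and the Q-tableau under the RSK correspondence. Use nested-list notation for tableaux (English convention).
Insert each entry of the permutation into P by Schensted row insertion, recording in Q the position of each new cell.

Insert 2: appended to row 1. P = [[2]].
Insert 1: 1 bumps 2 from row 1; 2 starts row 2. P = [[1], [2]].
Insert 4: appended to row 1. P = [[1, 4], [2]].
Insert 3: 3 bumps 4 from row 1; 4 appends to row 2. P = [[1, 3], [2, 4]].
Insert 5: appended to row 1. P = [[1, 3, 5], [2, 4]].

So P = [[1, 3, 5], [2, 4]], Q = [[1, 3, 5], [2, 4]].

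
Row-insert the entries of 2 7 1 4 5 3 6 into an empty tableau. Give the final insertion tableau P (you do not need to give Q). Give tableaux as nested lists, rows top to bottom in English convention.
P = [[1, 3, 5, 6], [2, 4], [7]]

After inserting 2: P = [[2]].
After inserting 7: P = [[2, 7]].
After inserting 1: P = [[1, 7], [2]].
After inserting 4: P = [[1, 4], [2, 7]].
After inserting 5: P = [[1, 4, 5], [2, 7]].
After inserting 3: P = [[1, 3, 5], [2, 4], [7]].
After inserting 6: P = [[1, 3, 5, 6], [2, 4], [7]].

So P = [[1, 3, 5, 6], [2, 4], [7]].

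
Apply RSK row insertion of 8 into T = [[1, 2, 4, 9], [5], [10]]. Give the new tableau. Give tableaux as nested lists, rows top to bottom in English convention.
In row 1, 8 replaces 9 (the leftmost entry greater than 8); 9 is bumped to row 2. 9 is appended to row 2. The new tableau is [[1, 2, 4, 8], [5, 9], [10]].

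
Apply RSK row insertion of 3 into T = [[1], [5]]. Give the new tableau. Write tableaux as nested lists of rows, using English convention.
[[1, 3], [5]]

3 is larger than every entry of row 1, so it is appended to row 1. The new tableau is [[1, 3], [5]].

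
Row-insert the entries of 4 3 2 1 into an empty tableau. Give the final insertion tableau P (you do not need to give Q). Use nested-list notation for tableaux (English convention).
P = [[1], [2], [3], [4]]

Insert 4: appended to row 1. P = [[4]].
Insert 3: 3 bumps 4 from row 1; 4 starts row 2. P = [[3], [4]].
Insert 2: 2 bumps 3 from row 1; 3 bumps 4 from row 2; 4 starts row 3. P = [[2], [3], [4]].
Insert 1: 1 bumps 2 from row 1; 2 bumps 3 from row 2; 3 bumps 4 from row 3; 4 starts row 4. P = [[1], [2], [3], [4]].

So P = [[1], [2], [3], [4]].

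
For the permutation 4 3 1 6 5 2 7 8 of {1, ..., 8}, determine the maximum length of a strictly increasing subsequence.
4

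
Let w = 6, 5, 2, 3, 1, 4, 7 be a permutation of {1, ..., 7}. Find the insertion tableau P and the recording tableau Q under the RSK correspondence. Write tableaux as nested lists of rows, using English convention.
P = [[1, 3, 4, 7], [2], [5], [6]], Q = [[1, 4, 6, 7], [2], [3], [5]]

Insert each entry of the permutation into P by Schensted row insertion, recording in Q the position of each new cell.

Insert 6: appended to row 1. P = [[6]].
Insert 5: 5 bumps 6 from row 1; 6 starts row 2. P = [[5], [6]].
Insert 2: 2 bumps 5 from row 1; 5 bumps 6 from row 2; 6 starts row 3. P = [[2], [5], [6]].
Insert 3: appended to row 1. P = [[2, 3], [5], [6]].
Insert 1: 1 bumps 2 from row 1; 2 bumps 5 from row 2; 5 bumps 6 from row 3; 6 starts row 4. P = [[1, 3], [2], [5], [6]].
Insert 4: appended to row 1. P = [[1, 3, 4], [2], [5], [6]].
Insert 7: appended to row 1. P = [[1, 3, 4, 7], [2], [5], [6]].

So P = [[1, 3, 4, 7], [2], [5], [6]], Q = [[1, 4, 6, 7], [2], [3], [5]].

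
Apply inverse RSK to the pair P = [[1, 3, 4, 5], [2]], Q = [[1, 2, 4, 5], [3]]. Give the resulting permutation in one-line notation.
2 3 1 4 5

Reverse RSK: for i = n, n-1, ..., 1, locate i in Q, remove the corresponding corner cell from P, and reverse-bump its entry up through P; the value ejected from row 1 is w(i).

So w = 2 3 1 4 5.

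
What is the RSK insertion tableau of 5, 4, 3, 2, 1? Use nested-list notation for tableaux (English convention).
P = [[1], [2], [3], [4], [5]]

Insert 5: appended to row 1. P = [[5]].
Insert 4: 4 bumps 5 from row 1; 5 starts row 2. P = [[4], [5]].
Insert 3: 3 bumps 4 from row 1; 4 bumps 5 from row 2; 5 starts row 3. P = [[3], [4], [5]].
Insert 2: 2 bumps 3 from row 1; 3 bumps 4 from row 2; 4 bumps 5 from row 3; 5 starts row 4. P = [[2], [3], [4], [5]].
Insert 1: 1 bumps 2 from row 1; 2 bumps 3 from row 2; 3 bumps 4 from row 3; 4 bumps 5 from row 4; 5 starts row 5. P = [[1], [2], [3], [4], [5]].

So P = [[1], [2], [3], [4], [5]].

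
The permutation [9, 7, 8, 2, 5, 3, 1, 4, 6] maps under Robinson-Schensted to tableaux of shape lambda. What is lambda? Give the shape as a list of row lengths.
RSK row insertion gives P = [[1, 3, 4, 6], [2, 8], [5], [7], [9]], which has shape [4, 2, 1, 1, 1].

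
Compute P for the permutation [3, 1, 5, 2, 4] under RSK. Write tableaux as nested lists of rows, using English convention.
Insert 3: appended to row 1. P = [[3]].
Insert 1: 1 bumps 3 from row 1; 3 starts row 2. P = [[1], [3]].
Insert 5: appended to row 1. P = [[1, 5], [3]].
Insert 2: 2 bumps 5 from row 1; 5 appends to row 2. P = [[1, 2], [3, 5]].
Insert 4: appended to row 1. P = [[1, 2, 4], [3, 5]].

So P = [[1, 2, 4], [3, 5]].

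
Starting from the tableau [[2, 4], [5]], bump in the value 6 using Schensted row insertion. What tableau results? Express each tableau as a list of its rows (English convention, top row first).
[[2, 4, 6], [5]]

6 is larger than every entry of row 1, so it is appended to row 1. The new tableau is [[2, 4, 6], [5]].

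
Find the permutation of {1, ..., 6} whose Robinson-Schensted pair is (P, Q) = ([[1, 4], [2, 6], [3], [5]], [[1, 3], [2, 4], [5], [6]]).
Reverse the RSK construction: for i from n down to 1, find the cell of Q containing i, remove the entry at that cell from P, and reverse-bump it up through P; the value ejected from row 1 is w(i).

Step i=6: Q has 6 at row 4, column 1; remove 5 from row 4 of P and reverse-bump: 5 enters row 3 and ejects 3; 3 enters row 2 and ejects 2; 2 enters row 1 and ejects 1. So w(6) = 1. P is now [[2, 4], [3, 6], [5]].
Step i=5: Q has 5 at row 3, column 1; remove 5 from row 3 of P and reverse-bump: 5 enters row 2 and ejects 3; 3 enters row 1 and ejects 2. So w(5) = 2. P is now [[3, 4], [5, 6]].
Step i=4: Q has 4 at row 2, column 2; remove 6 from row 2 of P and reverse-bump: 6 enters row 1 and ejects 4. So w(4) = 4. P is now [[3, 6], [5]].
Step i=3: Q has 3 at row 1, column 2; remove that cell from P, ejecting 6. So w(3) = 6. P is now [[3], [5]].
Step i=2: Q has 2 at row 2, column 1; remove 5 from row 2 of P and reverse-bump: 5 enters row 1 and ejects 3. So w(2) = 3. P is now [[5]].
Step i=1: Q has 1 at row 1, column 1; remove that cell from P, ejecting 5. So w(1) = 5. P is now [].

So w = 5 3 6 4 2 1.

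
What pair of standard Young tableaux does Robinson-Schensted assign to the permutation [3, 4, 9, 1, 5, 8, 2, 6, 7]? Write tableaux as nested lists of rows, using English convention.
P = [[1, 2, 5, 6, 7], [3, 4, 8], [9]], Q = [[1, 2, 3, 6, 9], [4, 5, 8], [7]]

Insert each entry of the permutation into P by Schensted row insertion, recording in Q the position of each new cell.

Insert 3: appended to row 1. P = [[3]].
Insert 4: appended to row 1. P = [[3, 4]].
Insert 9: appended to row 1. P = [[3, 4, 9]].
Insert 1: 1 bumps 3 from row 1; 3 starts row 2. P = [[1, 4, 9], [3]].
Insert 5: 5 bumps 9 from row 1; 9 appends to row 2. P = [[1, 4, 5], [3, 9]].
Insert 8: appended to row 1. P = [[1, 4, 5, 8], [3, 9]].
Insert 2: 2 bumps 4 from row 1; 4 bumps 9 from row 2; 9 starts row 3. P = [[1, 2, 5, 8], [3, 4], [9]].
Insert 6: 6 bumps 8 from row 1; 8 appends to row 2. P = [[1, 2, 5, 6], [3, 4, 8], [9]].
Insert 7: appended to row 1. P = [[1, 2, 5, 6, 7], [3, 4, 8], [9]].

So P = [[1, 2, 5, 6, 7], [3, 4, 8], [9]], Q = [[1, 2, 3, 6, 9], [4, 5, 8], [7]].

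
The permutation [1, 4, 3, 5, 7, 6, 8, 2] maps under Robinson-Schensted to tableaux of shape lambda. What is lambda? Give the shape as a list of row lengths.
[5, 2, 1]

RSK row insertion gives P = [[1, 2, 5, 6, 8], [3, 7], [4]], which has shape [5, 2, 1].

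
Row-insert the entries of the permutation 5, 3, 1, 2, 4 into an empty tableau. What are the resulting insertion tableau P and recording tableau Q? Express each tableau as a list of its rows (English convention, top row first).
P = [[1, 2, 4], [3], [5]], Q = [[1, 4, 5], [2], [3]]

Insert each entry of the permutation into P by Schensted row insertion, recording in Q the position of each new cell.

After inserting 5: P = [[5]].
After inserting 3: P = [[3], [5]].
After inserting 1: P = [[1], [3], [5]].
After inserting 2: P = [[1, 2], [3], [5]].
After inserting 4: P = [[1, 2, 4], [3], [5]].

So P = [[1, 2, 4], [3], [5]], Q = [[1, 4, 5], [2], [3]].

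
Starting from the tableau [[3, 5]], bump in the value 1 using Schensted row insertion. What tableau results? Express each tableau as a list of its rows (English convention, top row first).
[[1, 5], [3]]

In row 1, 1 replaces 3 (the leftmost entry greater than 1); 3 is bumped to row 2. 3 starts a new row 2. The new tableau is [[1, 5], [3]].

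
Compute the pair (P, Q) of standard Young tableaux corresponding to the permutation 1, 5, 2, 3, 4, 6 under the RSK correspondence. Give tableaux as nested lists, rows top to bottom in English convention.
Insert each entry of the permutation into P by Schensted row insertion, recording in Q the position of each new cell.

After inserting 1: P = [[1]].
After inserting 5: P = [[1, 5]].
After inserting 2: P = [[1, 2], [5]].
After inserting 3: P = [[1, 2, 3], [5]].
After inserting 4: P = [[1, 2, 3, 4], [5]].
After inserting 6: P = [[1, 2, 3, 4, 6], [5]].

So P = [[1, 2, 3, 4, 6], [5]], Q = [[1, 2, 4, 5, 6], [3]].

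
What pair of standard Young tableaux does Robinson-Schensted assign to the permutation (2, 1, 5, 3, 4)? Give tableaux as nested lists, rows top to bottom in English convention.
Insert each entry of the permutation into P by Schensted row insertion, recording in Q the position of each new cell.

Insert 2: appended to row 1. P = [[2]].
Insert 1: 1 bumps 2 from row 1; 2 starts row 2. P = [[1], [2]].
Insert 5: appended to row 1. P = [[1, 5], [2]].
Insert 3: 3 bumps 5 from row 1; 5 appends to row 2. P = [[1, 3], [2, 5]].
Insert 4: appended to row 1. P = [[1, 3, 4], [2, 5]].

So P = [[1, 3, 4], [2, 5]], Q = [[1, 3, 5], [2, 4]].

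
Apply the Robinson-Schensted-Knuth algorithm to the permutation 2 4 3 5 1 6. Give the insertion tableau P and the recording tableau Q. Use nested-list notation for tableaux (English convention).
Insert each entry of the permutation into P by Schensted row insertion, recording in Q the position of each new cell.

Insert 2: appended to row 1. P = [[2]].
Insert 4: appended to row 1. P = [[2, 4]].
Insert 3: 3 bumps 4 from row 1; 4 starts row 2. P = [[2, 3], [4]].
Insert 5: appended to row 1. P = [[2, 3, 5], [4]].
Insert 1: 1 bumps 2 from row 1; 2 bumps 4 from row 2; 4 starts row 3. P = [[1, 3, 5], [2], [4]].
Insert 6: appended to row 1. P = [[1, 3, 5, 6], [2], [4]].

So P = [[1, 3, 5, 6], [2], [4]], Q = [[1, 2, 4, 6], [3], [5]].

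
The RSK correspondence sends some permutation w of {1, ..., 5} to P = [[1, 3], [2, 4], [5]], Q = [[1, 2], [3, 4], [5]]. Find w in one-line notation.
2 5 1 4 3

Reverse the RSK construction: for i from n down to 1, find the cell of Q containing i, remove the entry at that cell from P, and reverse-bump it up through P; the value ejected from row 1 is w(i).

Step i=5: Q has 5 at row 3, column 1; remove 5 from row 3 of P and reverse-bump: 5 enters row 2 and ejects 4; 4 enters row 1 and ejects 3. So w(5) = 3. P is now [[1, 4], [2, 5]].
Step i=4: Q has 4 at row 2, column 2; remove 5 from row 2 of P and reverse-bump: 5 enters row 1 and ejects 4. So w(4) = 4. P is now [[1, 5], [2]].
Step i=3: Q has 3 at row 2, column 1; remove 2 from row 2 of P and reverse-bump: 2 enters row 1 and ejects 1. So w(3) = 1. P is now [[2, 5]].
Step i=2: Q has 2 at row 1, column 2; remove that cell from P, ejecting 5. So w(2) = 5. P is now [[2]].
Step i=1: Q has 1 at row 1, column 1; remove that cell from P, ejecting 2. So w(1) = 2. P is now [].

So w = 2 5 1 4 3.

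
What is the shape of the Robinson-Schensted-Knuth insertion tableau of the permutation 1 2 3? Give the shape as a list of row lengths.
[3]

RSK row insertion gives P = [[1, 2, 3]], which has shape [3].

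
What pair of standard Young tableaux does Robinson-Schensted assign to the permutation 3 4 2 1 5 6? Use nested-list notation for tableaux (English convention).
P = [[1, 4, 5, 6], [2], [3]], Q = [[1, 2, 5, 6], [3], [4]]

Insert each entry of the permutation into P by Schensted row insertion, recording in Q the position of each new cell.

Insert 3: appended to row 1. P = [[3]].
Insert 4: appended to row 1. P = [[3, 4]].
Insert 2: 2 bumps 3 from row 1; 3 starts row 2. P = [[2, 4], [3]].
Insert 1: 1 bumps 2 from row 1; 2 bumps 3 from row 2; 3 starts row 3. P = [[1, 4], [2], [3]].
Insert 5: appended to row 1. P = [[1, 4, 5], [2], [3]].
Insert 6: appended to row 1. P = [[1, 4, 5, 6], [2], [3]].

So P = [[1, 4, 5, 6], [2], [3]], Q = [[1, 2, 5, 6], [3], [4]].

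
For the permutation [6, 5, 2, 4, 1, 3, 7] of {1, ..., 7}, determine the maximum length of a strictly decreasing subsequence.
4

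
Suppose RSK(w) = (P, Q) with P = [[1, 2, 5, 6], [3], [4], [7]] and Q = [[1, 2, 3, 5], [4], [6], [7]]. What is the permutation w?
1 4 7 5 6 3 2

Reverse RSK: for i = n, n-1, ..., 1, locate i in Q, remove the corresponding corner cell from P, and reverse-bump its entry up through P; the value ejected from row 1 is w(i).

So w = 1 4 7 5 6 3 2.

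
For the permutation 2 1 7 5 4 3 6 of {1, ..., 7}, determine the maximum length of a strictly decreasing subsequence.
4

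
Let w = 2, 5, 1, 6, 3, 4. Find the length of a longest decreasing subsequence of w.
2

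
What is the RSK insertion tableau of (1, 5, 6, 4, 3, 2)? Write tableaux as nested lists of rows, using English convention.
Insert 1: appended to row 1. P = [[1]].
Insert 5: appended to row 1. P = [[1, 5]].
Insert 6: appended to row 1. P = [[1, 5, 6]].
Insert 4: 4 bumps 5 from row 1; 5 starts row 2. P = [[1, 4, 6], [5]].
Insert 3: 3 bumps 4 from row 1; 4 bumps 5 from row 2; 5 starts row 3. P = [[1, 3, 6], [4], [5]].
Insert 2: 2 bumps 3 from row 1; 3 bumps 4 from row 2; 4 bumps 5 from row 3; 5 starts row 4. P = [[1, 2, 6], [3], [4], [5]].

So P = [[1, 2, 6], [3], [4], [5]].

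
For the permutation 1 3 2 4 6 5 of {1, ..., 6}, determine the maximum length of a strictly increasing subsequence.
4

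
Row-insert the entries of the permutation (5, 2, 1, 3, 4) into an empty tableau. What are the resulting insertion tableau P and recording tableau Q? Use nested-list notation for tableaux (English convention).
P = [[1, 3, 4], [2], [5]], Q = [[1, 4, 5], [2], [3]]

Insert each entry of the permutation into P by Schensted row insertion, recording in Q the position of each new cell.

Insert 5: appended to row 1. P = [[5]], Q = [[1]].
Insert 2: 2 bumps 5 from row 1; 5 starts row 2. P = [[2], [5]], Q = [[1], [2]].
Insert 1: 1 bumps 2 from row 1; 2 bumps 5 from row 2; 5 starts row 3. P = [[1], [2], [5]], Q = [[1], [2], [3]].
Insert 3: appended to row 1. P = [[1, 3], [2], [5]], Q = [[1, 4], [2], [3]].
Insert 4: appended to row 1. P = [[1, 3, 4], [2], [5]], Q = [[1, 4, 5], [2], [3]].

So P = [[1, 3, 4], [2], [5]], Q = [[1, 4, 5], [2], [3]].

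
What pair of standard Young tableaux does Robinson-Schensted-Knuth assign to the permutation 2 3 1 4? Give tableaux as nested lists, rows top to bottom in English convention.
Insert each entry of the permutation into P by Schensted row insertion, recording in Q the position of each new cell.

Insert 2: appended to row 1. P = [[2]].
Insert 3: appended to row 1. P = [[2, 3]].
Insert 1: 1 bumps 2 from row 1; 2 starts row 2. P = [[1, 3], [2]].
Insert 4: appended to row 1. P = [[1, 3, 4], [2]].

So P = [[1, 3, 4], [2]], Q = [[1, 2, 4], [3]].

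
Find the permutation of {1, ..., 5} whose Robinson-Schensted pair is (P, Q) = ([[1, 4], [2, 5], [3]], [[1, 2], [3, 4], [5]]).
Reverse the RSK construction: for i from n down to 1, find the cell of Q containing i, remove the entry at that cell from P, and reverse-bump it up through P; the value ejected from row 1 is w(i).

Step i=5: Q has 5 at row 3, column 1; remove 3 from row 3 of P and reverse-bump: 3 enters row 2 and ejects 2; 2 enters row 1 and ejects 1. So w(5) = 1. P is now [[2, 4], [3, 5]].
Step i=4: Q has 4 at row 2, column 2; remove 5 from row 2 of P and reverse-bump: 5 enters row 1 and ejects 4. So w(4) = 4. P is now [[2, 5], [3]].
Step i=3: Q has 3 at row 2, column 1; remove 3 from row 2 of P and reverse-bump: 3 enters row 1 and ejects 2. So w(3) = 2. P is now [[3, 5]].
Step i=2: Q has 2 at row 1, column 2; remove that cell from P, ejecting 5. So w(2) = 5. P is now [[3]].
Step i=1: Q has 1 at row 1, column 1; remove that cell from P, ejecting 3. So w(1) = 3. P is now [].

So w = 3 5 2 4 1.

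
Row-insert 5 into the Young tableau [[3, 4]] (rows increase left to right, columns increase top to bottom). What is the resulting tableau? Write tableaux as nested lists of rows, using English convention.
[[3, 4, 5]]

5 is larger than every entry of row 1, so it is appended to row 1. The new tableau is [[3, 4, 5]].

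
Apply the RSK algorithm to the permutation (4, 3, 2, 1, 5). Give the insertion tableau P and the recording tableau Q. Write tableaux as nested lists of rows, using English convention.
P = [[1, 5], [2], [3], [4]], Q = [[1, 5], [2], [3], [4]]

Insert each entry of the permutation into P by Schensted row insertion, recording in Q the position of each new cell.

After inserting 4: P = [[4]].
After inserting 3: P = [[3], [4]].
After inserting 2: P = [[2], [3], [4]].
After inserting 1: P = [[1], [2], [3], [4]].
After inserting 5: P = [[1, 5], [2], [3], [4]].

So P = [[1, 5], [2], [3], [4]], Q = [[1, 5], [2], [3], [4]].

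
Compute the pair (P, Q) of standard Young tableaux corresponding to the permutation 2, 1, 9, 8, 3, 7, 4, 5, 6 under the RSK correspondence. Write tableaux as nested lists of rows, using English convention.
P = [[1, 3, 4, 5, 6], [2, 7], [8], [9]], Q = [[1, 3, 6, 8, 9], [2, 4], [5], [7]]

Insert each entry of the permutation into P by Schensted row insertion, recording in Q the position of each new cell.

Insert 2: appended to row 1. P = [[2]].
Insert 1: 1 bumps 2 from row 1; 2 starts row 2. P = [[1], [2]].
Insert 9: appended to row 1. P = [[1, 9], [2]].
Insert 8: 8 bumps 9 from row 1; 9 appends to row 2. P = [[1, 8], [2, 9]].
Insert 3: 3 bumps 8 from row 1; 8 bumps 9 from row 2; 9 starts row 3. P = [[1, 3], [2, 8], [9]].
Insert 7: appended to row 1. P = [[1, 3, 7], [2, 8], [9]].
Insert 4: 4 bumps 7 from row 1; 7 bumps 8 from row 2; 8 bumps 9 from row 3; 9 starts row 4. P = [[1, 3, 4], [2, 7], [8], [9]].
Insert 5: appended to row 1. P = [[1, 3, 4, 5], [2, 7], [8], [9]].
Insert 6: appended to row 1. P = [[1, 3, 4, 5, 6], [2, 7], [8], [9]].

So P = [[1, 3, 4, 5, 6], [2, 7], [8], [9]], Q = [[1, 3, 6, 8, 9], [2, 4], [5], [7]].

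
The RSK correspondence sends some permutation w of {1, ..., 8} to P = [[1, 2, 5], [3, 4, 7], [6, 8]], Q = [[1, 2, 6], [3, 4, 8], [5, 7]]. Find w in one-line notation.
Reverse the RSK construction: for i from n down to 1, find the cell of Q containing i, remove the entry at that cell from P, and reverse-bump it up through P; the value ejected from row 1 is w(i).

Step i=8: Q has 8 at row 2, column 3; remove 7 from row 2 of P and reverse-bump: 7 enters row 1 and ejects 5. So w(8) = 5. P is now [[1, 2, 7], [3, 4], [6, 8]].
Step i=7: Q has 7 at row 3, column 2; remove 8 from row 3 of P and reverse-bump: 8 enters row 2 and ejects 4; 4 enters row 1 and ejects 2. So w(7) = 2. P is now [[1, 4, 7], [3, 8], [6]].
Step i=6: Q has 6 at row 1, column 3; remove that cell from P, ejecting 7. So w(6) = 7. P is now [[1, 4], [3, 8], [6]].
Step i=5: Q has 5 at row 3, column 1; remove 6 from row 3 of P and reverse-bump: 6 enters row 2 and ejects 3; 3 enters row 1 and ejects 1. So w(5) = 1. P is now [[3, 4], [6, 8]].
Step i=4: Q has 4 at row 2, column 2; remove 8 from row 2 of P and reverse-bump: 8 enters row 1 and ejects 4. So w(4) = 4. P is now [[3, 8], [6]].
Step i=3: Q has 3 at row 2, column 1; remove 6 from row 2 of P and reverse-bump: 6 enters row 1 and ejects 3. So w(3) = 3. P is now [[6, 8]].
Step i=2: Q has 2 at row 1, column 2; remove that cell from P, ejecting 8. So w(2) = 8. P is now [[6]].
Step i=1: Q has 1 at row 1, column 1; remove that cell from P, ejecting 6. So w(1) = 6. P is now [].

So w = 6 8 3 4 1 7 2 5.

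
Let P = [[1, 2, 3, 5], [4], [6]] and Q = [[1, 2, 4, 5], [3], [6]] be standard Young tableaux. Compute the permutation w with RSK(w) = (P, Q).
1 6 2 4 5 3

Reverse the RSK construction: for i from n down to 1, find the cell of Q containing i, remove the entry at that cell from P, and reverse-bump it up through P; the value ejected from row 1 is w(i).

Step i=6: Q has 6 at row 3, column 1; remove 6 from row 3 of P and reverse-bump: 6 enters row 2 and ejects 4; 4 enters row 1 and ejects 3. So w(6) = 3. P is now [[1, 2, 4, 5], [6]].
Step i=5: Q has 5 at row 1, column 4; remove that cell from P, ejecting 5. So w(5) = 5. P is now [[1, 2, 4], [6]].
Step i=4: Q has 4 at row 1, column 3; remove that cell from P, ejecting 4. So w(4) = 4. P is now [[1, 2], [6]].
Step i=3: Q has 3 at row 2, column 1; remove 6 from row 2 of P and reverse-bump: 6 enters row 1 and ejects 2. So w(3) = 2. P is now [[1, 6]].
Step i=2: Q has 2 at row 1, column 2; remove that cell from P, ejecting 6. So w(2) = 6. P is now [[1]].
Step i=1: Q has 1 at row 1, column 1; remove that cell from P, ejecting 1. So w(1) = 1. P is now [].

So w = 1 6 2 4 5 3.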